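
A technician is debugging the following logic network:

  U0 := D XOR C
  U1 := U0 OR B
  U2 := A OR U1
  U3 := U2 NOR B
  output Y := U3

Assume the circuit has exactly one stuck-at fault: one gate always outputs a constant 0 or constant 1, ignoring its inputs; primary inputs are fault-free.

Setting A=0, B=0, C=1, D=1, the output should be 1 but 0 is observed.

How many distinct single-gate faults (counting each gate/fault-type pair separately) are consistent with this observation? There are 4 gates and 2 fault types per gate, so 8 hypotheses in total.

4

Fault-free: U0=0, U1=0, U2=0, U3=1 → 1. Observed 0.
  U0 stuck-at-0: output 1 ✗
  U0 stuck-at-1: output 0 ✓
  U1 stuck-at-0: output 1 ✗
  U1 stuck-at-1: output 0 ✓
  U2 stuck-at-0: output 1 ✗
  U2 stuck-at-1: output 0 ✓
  U3 stuck-at-0: output 0 ✓
  U3 stuck-at-1: output 1 ✗
Consistent faults: {U0 stuck-at-1, U1 stuck-at-1, U2 stuck-at-1, U3 stuck-at-0} — 4 in all.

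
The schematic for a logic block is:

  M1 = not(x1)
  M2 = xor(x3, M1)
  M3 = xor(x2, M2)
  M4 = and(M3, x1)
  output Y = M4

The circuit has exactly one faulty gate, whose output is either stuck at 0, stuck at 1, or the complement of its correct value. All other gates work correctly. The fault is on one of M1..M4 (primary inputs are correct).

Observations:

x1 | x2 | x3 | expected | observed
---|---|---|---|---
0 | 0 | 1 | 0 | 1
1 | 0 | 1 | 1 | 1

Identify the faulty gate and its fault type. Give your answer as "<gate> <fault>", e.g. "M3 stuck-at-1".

Fault-free values for test 1 (x1=0, x2=0, x3=1): M1=1, M2=0, M3=0, M4=0, giving Y=0. Observed 1.
Test 1: faults giving observed 1 are {M4 stuck-at-1, M4 inverted output}.
Test 2 (x1=1, x2=0, x3=1): fault-free M1=0, M2=1, M3=1, M4=1 → 1; observed 1. Eliminates M4 inverted output.
Only M4 stuck-at-1 is consistent with every test.

M4 stuck-at-1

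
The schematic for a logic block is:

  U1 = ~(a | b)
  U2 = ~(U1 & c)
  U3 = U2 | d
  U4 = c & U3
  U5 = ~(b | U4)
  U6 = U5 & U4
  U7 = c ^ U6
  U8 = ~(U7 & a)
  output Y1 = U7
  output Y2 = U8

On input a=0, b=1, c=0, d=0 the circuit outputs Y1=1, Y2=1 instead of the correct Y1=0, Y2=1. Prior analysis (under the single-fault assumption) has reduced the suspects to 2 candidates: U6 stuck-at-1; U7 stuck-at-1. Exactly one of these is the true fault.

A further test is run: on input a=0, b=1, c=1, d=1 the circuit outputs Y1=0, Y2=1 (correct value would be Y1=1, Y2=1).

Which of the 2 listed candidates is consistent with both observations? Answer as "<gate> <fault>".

Evaluate each candidate on input a=0, b=1, c=1, d=1:
  U6 stuck-at-1: U1=0, U2=1, U3=1, U4=1, U5=0, U6=1 [stuck-at-1], U7=0, U8=1 → Y1=0, Y2=1 — matches
  U7 stuck-at-1: U1=0, U2=1, U3=1, U4=1, U5=0, U6=0, U7=1 [stuck-at-1], U8=1 → Y1=1, Y2=1 — eliminated
Only U6 stuck-at-1 reproduces the observed Y1=0, Y2=1.

U6 stuck-at-1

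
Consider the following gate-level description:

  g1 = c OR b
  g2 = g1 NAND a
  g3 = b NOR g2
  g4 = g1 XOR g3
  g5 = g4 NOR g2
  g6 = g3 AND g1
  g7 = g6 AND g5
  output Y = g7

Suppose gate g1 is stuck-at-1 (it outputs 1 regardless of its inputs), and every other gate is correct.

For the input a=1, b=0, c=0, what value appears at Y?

1

Propagate with g1 forced: g1=1 [stuck-at-1], g2=0, g3=1, g4=0, g5=1, g6=1, g7=1.
So Y = 1. (Without the fault it would be 0.)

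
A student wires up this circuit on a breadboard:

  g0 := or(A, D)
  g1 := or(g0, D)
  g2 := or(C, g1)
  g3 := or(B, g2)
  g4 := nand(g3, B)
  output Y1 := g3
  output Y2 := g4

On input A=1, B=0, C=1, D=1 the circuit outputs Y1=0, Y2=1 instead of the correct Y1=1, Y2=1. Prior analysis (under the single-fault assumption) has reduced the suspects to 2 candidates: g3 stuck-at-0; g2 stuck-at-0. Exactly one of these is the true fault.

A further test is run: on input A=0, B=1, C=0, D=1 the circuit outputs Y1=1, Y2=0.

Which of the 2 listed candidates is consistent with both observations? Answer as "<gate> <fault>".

g2 stuck-at-0

Evaluate each candidate on input A=0, B=1, C=0, D=1:
  g3 stuck-at-0: g0=1, g1=1, g2=1, g3=0 [stuck-at-0], g4=1 → Y1=0, Y2=1 — eliminated
  g2 stuck-at-0: g0=1, g1=1, g2=0 [stuck-at-0], g3=1, g4=0 → Y1=1, Y2=0 — matches
Only g2 stuck-at-0 reproduces the observed Y1=1, Y2=0.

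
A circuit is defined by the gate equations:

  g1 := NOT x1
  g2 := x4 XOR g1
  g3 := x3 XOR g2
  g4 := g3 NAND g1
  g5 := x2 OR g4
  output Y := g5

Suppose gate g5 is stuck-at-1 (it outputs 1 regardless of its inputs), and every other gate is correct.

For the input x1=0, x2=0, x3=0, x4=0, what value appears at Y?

1

Propagate with g5 forced: g1=1, g2=1, g3=1, g4=0, g5=1 [stuck-at-1].
So Y = 1. (Without the fault it would be 0.)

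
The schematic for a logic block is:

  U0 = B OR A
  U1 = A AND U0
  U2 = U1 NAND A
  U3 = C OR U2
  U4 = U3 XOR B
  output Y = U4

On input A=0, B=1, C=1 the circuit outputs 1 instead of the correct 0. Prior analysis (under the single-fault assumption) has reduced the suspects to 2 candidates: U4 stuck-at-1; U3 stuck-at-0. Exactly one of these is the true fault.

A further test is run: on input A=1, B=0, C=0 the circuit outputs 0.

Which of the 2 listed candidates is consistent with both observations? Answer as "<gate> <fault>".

Evaluate each candidate on input A=1, B=0, C=0:
  U4 stuck-at-1: U0=1, U1=1, U2=0, U3=0, U4=1 [stuck-at-1] → 1 — eliminated
  U3 stuck-at-0: U0=1, U1=1, U2=0, U3=0 [stuck-at-0], U4=0 → 0 — matches
Only U3 stuck-at-0 reproduces the observed 0.

U3 stuck-at-0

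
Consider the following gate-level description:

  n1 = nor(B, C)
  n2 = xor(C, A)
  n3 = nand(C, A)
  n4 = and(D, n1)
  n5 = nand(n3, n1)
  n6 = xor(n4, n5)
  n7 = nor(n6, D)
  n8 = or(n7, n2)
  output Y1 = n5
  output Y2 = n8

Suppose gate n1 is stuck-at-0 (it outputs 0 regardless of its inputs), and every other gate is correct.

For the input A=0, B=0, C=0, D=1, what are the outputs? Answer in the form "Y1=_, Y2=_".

Propagate with n1 forced: n1=0 [stuck-at-0], n2=0, n3=1, n4=0, n5=1, n6=1, n7=0, n8=0.
So the outputs are Y1=1, Y2=0. (Without the fault they would be Y1=0, Y2=0.)

Y1=1, Y2=0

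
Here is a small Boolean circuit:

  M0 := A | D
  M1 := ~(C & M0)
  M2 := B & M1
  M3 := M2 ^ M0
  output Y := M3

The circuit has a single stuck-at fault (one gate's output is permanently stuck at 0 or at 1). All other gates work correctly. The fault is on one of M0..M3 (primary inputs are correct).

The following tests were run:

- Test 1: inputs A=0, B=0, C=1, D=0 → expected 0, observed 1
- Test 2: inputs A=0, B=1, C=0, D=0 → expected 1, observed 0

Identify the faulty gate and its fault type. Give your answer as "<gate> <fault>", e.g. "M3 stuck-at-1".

M0 stuck-at-1

Fault-free values for test 1 (A=0, B=0, C=1, D=0): M0=0, M1=1, M2=0, M3=0, giving Y=0. Observed 1.
Test 1: faults giving observed 1 are {M0 stuck-at-1, M2 stuck-at-1, M3 stuck-at-1}.
Test 2 (A=0, B=1, C=0, D=0): fault-free M0=0, M1=1, M2=1, M3=1 → 1; observed 0. Eliminates M2 stuck-at-1, M3 stuck-at-1.
Only M0 stuck-at-1 is consistent with every test.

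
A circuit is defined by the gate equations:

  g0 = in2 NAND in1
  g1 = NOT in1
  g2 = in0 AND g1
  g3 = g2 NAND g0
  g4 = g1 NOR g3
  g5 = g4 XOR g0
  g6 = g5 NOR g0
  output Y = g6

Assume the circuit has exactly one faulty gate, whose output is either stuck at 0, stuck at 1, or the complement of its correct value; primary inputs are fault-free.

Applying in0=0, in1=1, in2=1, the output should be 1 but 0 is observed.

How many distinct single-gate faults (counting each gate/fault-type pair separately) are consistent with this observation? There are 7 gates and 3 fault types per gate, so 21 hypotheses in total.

10

Fault-free: g0=0, g1=0, g2=0, g3=1, g4=0, g5=0, g6=1 → 1. Observed 0.
  g0: stuck-at-1, inverted output ✓; others ✗
  g1: none of the 3 fault types match ✗
  g2: none of the 3 fault types match ✗
  g3: stuck-at-0, inverted output ✓; others ✗
  g4: stuck-at-1, inverted output ✓; others ✗
  g5: stuck-at-1, inverted output ✓; others ✗
  g6: stuck-at-0, inverted output ✓; others ✗
Consistent faults: {g0 stuck-at-1, g0 inverted output, g3 stuck-at-0, g3 inverted output, g4 stuck-at-1, g4 inverted output, g5 stuck-at-1, g5 inverted output, g6 stuck-at-0, g6 inverted output} — 10 in all.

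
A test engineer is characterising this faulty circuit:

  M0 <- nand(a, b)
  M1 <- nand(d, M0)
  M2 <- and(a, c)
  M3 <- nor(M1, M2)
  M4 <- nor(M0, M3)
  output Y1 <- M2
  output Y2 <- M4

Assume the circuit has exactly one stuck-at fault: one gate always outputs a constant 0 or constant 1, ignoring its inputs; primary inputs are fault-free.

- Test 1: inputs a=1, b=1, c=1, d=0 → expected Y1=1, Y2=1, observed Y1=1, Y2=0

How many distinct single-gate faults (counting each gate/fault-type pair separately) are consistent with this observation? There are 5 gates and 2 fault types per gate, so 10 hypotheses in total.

3

Fault-free: M0=0, M1=1, M2=1, M3=0, M4=1 → Y1=1, Y2=1. Observed Y1=1, Y2=0.
  M0 stuck-at-0: output Y1=1, Y2=1 ✗
  M0 stuck-at-1: output Y1=1, Y2=0 ✓
  M1 stuck-at-0: output Y1=1, Y2=1 ✗
  M1 stuck-at-1: output Y1=1, Y2=1 ✗
  M2 stuck-at-0: output Y1=0, Y2=1 ✗
  M2 stuck-at-1: output Y1=1, Y2=1 ✗
  M3 stuck-at-0: output Y1=1, Y2=1 ✗
  M3 stuck-at-1: output Y1=1, Y2=0 ✓
  M4 stuck-at-0: output Y1=1, Y2=0 ✓
  M4 stuck-at-1: output Y1=1, Y2=1 ✗
Consistent faults: {M0 stuck-at-1, M3 stuck-at-1, M4 stuck-at-0} — 3 in all.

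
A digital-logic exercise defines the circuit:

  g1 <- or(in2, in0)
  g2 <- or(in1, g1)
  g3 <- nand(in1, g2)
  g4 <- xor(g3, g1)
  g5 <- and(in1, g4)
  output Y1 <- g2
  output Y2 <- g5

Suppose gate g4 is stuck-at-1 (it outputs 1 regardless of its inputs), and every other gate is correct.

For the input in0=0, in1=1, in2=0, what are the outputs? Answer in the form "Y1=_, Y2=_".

Propagate with g4 forced: g1=0, g2=1, g3=0, g4=1 [stuck-at-1], g5=1.
So the outputs are Y1=1, Y2=1. (Without the fault they would be Y1=1, Y2=0.)

Y1=1, Y2=1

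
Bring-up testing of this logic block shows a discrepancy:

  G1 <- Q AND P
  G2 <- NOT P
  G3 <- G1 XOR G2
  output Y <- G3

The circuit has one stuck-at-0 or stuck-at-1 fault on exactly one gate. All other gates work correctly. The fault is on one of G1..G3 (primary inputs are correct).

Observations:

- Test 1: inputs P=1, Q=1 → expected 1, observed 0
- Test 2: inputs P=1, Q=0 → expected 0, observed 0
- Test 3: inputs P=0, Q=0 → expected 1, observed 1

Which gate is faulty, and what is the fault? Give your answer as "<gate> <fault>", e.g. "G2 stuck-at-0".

Fault-free values for test 1 (P=1, Q=1): G1=1, G2=0, G3=1, giving Y=1. Observed 0.
Test 1: faults giving observed 0 are {G1 stuck-at-0, G2 stuck-at-1, G3 stuck-at-0}.
Test 2 (P=1, Q=0): fault-free G1=0, G2=0, G3=0 → 0; observed 0. Eliminates G2 stuck-at-1.
Test 3 (P=0, Q=0): fault-free G1=0, G2=1, G3=1 → 1; observed 1. Eliminates G3 stuck-at-0.
Only G1 stuck-at-0 is consistent with every test.

G1 stuck-at-0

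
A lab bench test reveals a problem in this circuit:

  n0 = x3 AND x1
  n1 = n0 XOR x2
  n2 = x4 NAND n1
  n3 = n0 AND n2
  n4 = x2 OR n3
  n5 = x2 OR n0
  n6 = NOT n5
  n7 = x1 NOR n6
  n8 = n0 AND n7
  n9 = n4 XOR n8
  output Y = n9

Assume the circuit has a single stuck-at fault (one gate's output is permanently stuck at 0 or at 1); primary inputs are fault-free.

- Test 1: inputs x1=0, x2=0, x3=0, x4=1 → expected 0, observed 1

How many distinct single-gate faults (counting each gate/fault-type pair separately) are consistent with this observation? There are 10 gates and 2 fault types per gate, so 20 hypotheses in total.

5

Fault-free: n0=0, n1=0, n2=1, n3=0, n4=0, n5=0, n6=1, n7=0, n8=0, n9=0 → 0. Observed 1.
  n0: stuck-at-1 ✓; others ✗
  n1: none of the 2 fault types match ✗
  n2: none of the 2 fault types match ✗
  n3: stuck-at-1 ✓; others ✗
  n4: stuck-at-1 ✓; others ✗
  n5: none of the 2 fault types match ✗
  n6: none of the 2 fault types match ✗
  n7: none of the 2 fault types match ✗
  n8: stuck-at-1 ✓; others ✗
  n9: stuck-at-1 ✓; others ✗
Consistent faults: {n0 stuck-at-1, n3 stuck-at-1, n4 stuck-at-1, n8 stuck-at-1, n9 stuck-at-1} — 5 in all.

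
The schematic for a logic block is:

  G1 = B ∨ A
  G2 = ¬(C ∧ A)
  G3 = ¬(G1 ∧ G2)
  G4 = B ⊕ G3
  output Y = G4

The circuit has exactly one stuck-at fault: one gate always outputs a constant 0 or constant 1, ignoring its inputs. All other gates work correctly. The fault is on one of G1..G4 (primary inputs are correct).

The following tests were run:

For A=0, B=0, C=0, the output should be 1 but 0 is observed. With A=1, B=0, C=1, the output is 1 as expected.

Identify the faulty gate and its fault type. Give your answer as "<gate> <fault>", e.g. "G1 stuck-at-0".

Fault-free values for test 1 (A=0, B=0, C=0): G1=0, G2=1, G3=1, G4=1, giving Y=1. Observed 0.
Test 1: faults giving observed 0 are {G1 stuck-at-1, G3 stuck-at-0, G4 stuck-at-0}.
Test 2 (A=1, B=0, C=1): fault-free G1=1, G2=0, G3=1, G4=1 → 1; observed 1. Eliminates G3 stuck-at-0, G4 stuck-at-0.
Only G1 stuck-at-1 is consistent with every test.

G1 stuck-at-1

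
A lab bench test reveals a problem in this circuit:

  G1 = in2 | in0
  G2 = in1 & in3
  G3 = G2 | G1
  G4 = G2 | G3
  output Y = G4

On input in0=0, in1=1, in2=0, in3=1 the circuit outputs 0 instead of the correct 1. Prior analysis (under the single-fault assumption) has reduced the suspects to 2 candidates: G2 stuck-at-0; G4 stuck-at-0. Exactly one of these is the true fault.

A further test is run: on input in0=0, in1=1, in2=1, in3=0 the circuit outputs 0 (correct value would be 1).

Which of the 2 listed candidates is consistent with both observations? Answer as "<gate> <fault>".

G4 stuck-at-0

Evaluate each candidate on input in0=0, in1=1, in2=1, in3=0:
  G2 stuck-at-0: G1=1, G2=0 [stuck-at-0], G3=1, G4=1 → 1 — eliminated
  G4 stuck-at-0: G1=1, G2=0, G3=1, G4=0 [stuck-at-0] → 0 — matches
Only G4 stuck-at-0 reproduces the observed 0.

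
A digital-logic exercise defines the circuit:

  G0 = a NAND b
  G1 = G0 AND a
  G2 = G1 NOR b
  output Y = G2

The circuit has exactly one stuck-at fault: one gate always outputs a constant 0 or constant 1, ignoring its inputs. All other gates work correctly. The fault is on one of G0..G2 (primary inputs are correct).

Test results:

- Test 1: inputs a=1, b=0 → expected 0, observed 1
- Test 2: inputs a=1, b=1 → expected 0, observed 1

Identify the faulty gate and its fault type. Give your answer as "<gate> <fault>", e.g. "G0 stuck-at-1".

Fault-free values for test 1 (a=1, b=0): G0=1, G1=1, G2=0, giving Y=0. Observed 1.
Test 1: faults giving observed 1 are {G0 stuck-at-0, G1 stuck-at-0, G2 stuck-at-1}.
Test 2 (a=1, b=1): fault-free G0=0, G1=0, G2=0 → 0; observed 1. Eliminates G0 stuck-at-0, G1 stuck-at-0.
Only G2 stuck-at-1 is consistent with every test.

G2 stuck-at-1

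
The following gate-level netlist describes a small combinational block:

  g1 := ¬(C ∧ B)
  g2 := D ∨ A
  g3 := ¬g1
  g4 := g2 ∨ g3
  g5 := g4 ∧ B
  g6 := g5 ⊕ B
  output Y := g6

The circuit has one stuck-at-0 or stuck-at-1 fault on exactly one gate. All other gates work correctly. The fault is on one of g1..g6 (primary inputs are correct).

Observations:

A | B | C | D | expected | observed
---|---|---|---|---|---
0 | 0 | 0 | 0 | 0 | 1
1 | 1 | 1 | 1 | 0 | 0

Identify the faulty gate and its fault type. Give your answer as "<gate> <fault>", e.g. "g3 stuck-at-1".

g5 stuck-at-1

Fault-free values for test 1 (A=0, B=0, C=0, D=0): g1=1, g2=0, g3=0, g4=0, g5=0, g6=0, giving Y=0. Observed 1.
Test 1: faults giving observed 1 are {g5 stuck-at-1, g6 stuck-at-1}.
Test 2 (A=1, B=1, C=1, D=1): fault-free g1=0, g2=1, g3=1, g4=1, g5=1, g6=0 → 0; observed 0. Eliminates g6 stuck-at-1.
Only g5 stuck-at-1 is consistent with every test.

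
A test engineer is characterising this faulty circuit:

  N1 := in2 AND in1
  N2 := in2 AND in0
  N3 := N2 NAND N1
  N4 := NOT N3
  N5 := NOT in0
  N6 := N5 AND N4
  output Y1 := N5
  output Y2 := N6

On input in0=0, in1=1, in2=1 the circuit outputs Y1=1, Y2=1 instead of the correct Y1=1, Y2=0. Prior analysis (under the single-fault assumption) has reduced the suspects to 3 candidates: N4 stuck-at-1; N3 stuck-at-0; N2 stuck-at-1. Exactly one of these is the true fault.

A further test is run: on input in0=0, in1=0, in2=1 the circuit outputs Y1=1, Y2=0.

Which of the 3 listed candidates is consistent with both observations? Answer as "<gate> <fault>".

N2 stuck-at-1

Evaluate each candidate on input in0=0, in1=0, in2=1:
  N4 stuck-at-1: N1=0, N2=0, N3=1, N4=1 [stuck-at-1], N5=1, N6=1 → Y1=1, Y2=1 — eliminated
  N3 stuck-at-0: N1=0, N2=0, N3=0 [stuck-at-0], N4=1, N5=1, N6=1 → Y1=1, Y2=1 — eliminated
  N2 stuck-at-1: N1=0, N2=1 [stuck-at-1], N3=1, N4=0, N5=1, N6=0 → Y1=1, Y2=0 — matches
Only N2 stuck-at-1 reproduces the observed Y1=1, Y2=0.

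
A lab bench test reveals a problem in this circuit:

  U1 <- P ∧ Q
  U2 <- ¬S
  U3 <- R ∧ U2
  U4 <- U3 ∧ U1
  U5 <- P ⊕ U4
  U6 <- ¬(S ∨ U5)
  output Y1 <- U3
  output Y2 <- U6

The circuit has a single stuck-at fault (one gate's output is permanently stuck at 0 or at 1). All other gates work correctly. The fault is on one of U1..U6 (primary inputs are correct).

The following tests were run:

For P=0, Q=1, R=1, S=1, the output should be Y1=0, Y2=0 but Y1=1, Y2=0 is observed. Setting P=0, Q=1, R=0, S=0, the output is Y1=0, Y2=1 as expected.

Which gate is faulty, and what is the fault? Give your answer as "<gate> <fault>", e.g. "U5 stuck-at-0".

Fault-free values for test 1 (P=0, Q=1, R=1, S=1): U1=0, U2=0, U3=0, U4=0, U5=0, U6=0, giving Y1=0, Y2=0. Observed Y1=1, Y2=0.
Test 1: faults giving observed Y1=1, Y2=0 are {U2 stuck-at-1, U3 stuck-at-1}.
Test 2 (P=0, Q=1, R=0, S=0): fault-free U1=0, U2=1, U3=0, U4=0, U5=0, U6=1 → Y1=0, Y2=1; observed Y1=0, Y2=1. Eliminates U3 stuck-at-1.
Only U2 stuck-at-1 is consistent with every test.

U2 stuck-at-1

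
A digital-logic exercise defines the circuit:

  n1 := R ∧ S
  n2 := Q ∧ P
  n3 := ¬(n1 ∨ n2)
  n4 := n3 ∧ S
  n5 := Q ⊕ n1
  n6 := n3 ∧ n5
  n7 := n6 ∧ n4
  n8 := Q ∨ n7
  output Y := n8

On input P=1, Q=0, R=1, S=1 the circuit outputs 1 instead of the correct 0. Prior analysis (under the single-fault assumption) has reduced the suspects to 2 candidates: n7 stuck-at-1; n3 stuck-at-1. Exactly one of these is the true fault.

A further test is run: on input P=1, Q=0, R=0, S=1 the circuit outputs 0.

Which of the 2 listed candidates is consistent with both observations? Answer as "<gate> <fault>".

n3 stuck-at-1

Evaluate each candidate on input P=1, Q=0, R=0, S=1:
  n7 stuck-at-1: n1=0, n2=0, n3=1, n4=1, n5=0, n6=0, n7=1 [stuck-at-1], n8=1 → 1 — eliminated
  n3 stuck-at-1: n1=0, n2=0, n3=1 [stuck-at-1], n4=1, n5=0, n6=0, n7=0, n8=0 → 0 — matches
Only n3 stuck-at-1 reproduces the observed 0.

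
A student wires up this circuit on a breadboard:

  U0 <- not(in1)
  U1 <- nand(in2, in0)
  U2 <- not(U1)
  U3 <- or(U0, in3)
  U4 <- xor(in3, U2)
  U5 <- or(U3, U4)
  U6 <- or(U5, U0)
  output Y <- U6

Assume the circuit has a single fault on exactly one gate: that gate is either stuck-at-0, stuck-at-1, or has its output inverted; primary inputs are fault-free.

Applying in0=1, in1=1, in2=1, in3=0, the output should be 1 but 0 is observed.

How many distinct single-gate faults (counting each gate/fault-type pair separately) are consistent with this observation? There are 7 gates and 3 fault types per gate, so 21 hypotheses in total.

10

Fault-free: U0=0, U1=0, U2=1, U3=0, U4=1, U5=1, U6=1 → 1. Observed 0.
  U0: none of the 3 fault types match ✗
  U1: stuck-at-1, inverted output ✓; others ✗
  U2: stuck-at-0, inverted output ✓; others ✗
  U3: none of the 3 fault types match ✗
  U4: stuck-at-0, inverted output ✓; others ✗
  U5: stuck-at-0, inverted output ✓; others ✗
  U6: stuck-at-0, inverted output ✓; others ✗
Consistent faults: {U1 stuck-at-1, U1 inverted output, U2 stuck-at-0, U2 inverted output, U4 stuck-at-0, U4 inverted output, U5 stuck-at-0, U5 inverted output, U6 stuck-at-0, U6 inverted output} — 10 in all.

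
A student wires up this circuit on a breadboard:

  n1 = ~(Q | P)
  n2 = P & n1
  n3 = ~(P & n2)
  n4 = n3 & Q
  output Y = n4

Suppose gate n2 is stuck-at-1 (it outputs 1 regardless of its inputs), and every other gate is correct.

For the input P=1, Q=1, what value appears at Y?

0

Propagate with n2 forced: n1=0, n2=1 [stuck-at-1], n3=0, n4=0.
So Y = 0. (Without the fault it would be 1.)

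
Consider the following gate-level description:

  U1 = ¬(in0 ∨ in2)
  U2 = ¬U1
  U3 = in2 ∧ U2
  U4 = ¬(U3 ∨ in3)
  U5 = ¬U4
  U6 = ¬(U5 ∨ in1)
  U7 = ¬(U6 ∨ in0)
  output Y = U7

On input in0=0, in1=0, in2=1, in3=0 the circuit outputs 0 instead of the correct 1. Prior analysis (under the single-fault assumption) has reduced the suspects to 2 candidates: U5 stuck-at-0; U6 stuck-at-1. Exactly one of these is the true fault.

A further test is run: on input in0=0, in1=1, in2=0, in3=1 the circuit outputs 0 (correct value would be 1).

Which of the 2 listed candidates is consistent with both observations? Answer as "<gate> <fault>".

Evaluate each candidate on input in0=0, in1=1, in2=0, in3=1:
  U5 stuck-at-0: U1=1, U2=0, U3=0, U4=0, U5=0 [stuck-at-0], U6=0, U7=1 → 1 — eliminated
  U6 stuck-at-1: U1=1, U2=0, U3=0, U4=0, U5=1, U6=1 [stuck-at-1], U7=0 → 0 — matches
Only U6 stuck-at-1 reproduces the observed 0.

U6 stuck-at-1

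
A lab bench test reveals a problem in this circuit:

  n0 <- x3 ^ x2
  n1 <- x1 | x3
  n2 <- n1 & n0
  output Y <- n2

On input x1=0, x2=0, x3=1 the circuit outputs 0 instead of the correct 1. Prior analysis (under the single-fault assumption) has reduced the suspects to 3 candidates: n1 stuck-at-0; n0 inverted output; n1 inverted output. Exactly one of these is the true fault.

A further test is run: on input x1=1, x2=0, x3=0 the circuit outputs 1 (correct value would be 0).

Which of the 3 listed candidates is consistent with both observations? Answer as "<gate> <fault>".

n0 inverted output

Evaluate each candidate on input x1=1, x2=0, x3=0:
  n1 stuck-at-0: n0=0, n1=0 [stuck-at-0], n2=0 → 0 — eliminated
  n0 inverted output: n0=1 [inverted output], n1=1, n2=1 → 1 — matches
  n1 inverted output: n0=0, n1=0 [inverted output], n2=0 → 0 — eliminated
Only n0 inverted output reproduces the observed 1.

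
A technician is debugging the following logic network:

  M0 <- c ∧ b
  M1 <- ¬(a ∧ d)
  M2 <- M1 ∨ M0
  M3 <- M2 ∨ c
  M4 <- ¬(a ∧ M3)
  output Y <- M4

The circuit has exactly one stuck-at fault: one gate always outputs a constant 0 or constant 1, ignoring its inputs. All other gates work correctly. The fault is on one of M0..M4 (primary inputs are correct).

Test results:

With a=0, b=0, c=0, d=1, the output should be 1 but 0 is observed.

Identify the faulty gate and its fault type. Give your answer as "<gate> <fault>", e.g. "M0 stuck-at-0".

M4 stuck-at-0

Fault-free values for test 1 (a=0, b=0, c=0, d=1): M0=0, M1=1, M2=1, M3=1, M4=1, giving Y=1. Observed 0.
Test 1: faults giving observed 0 are {M4 stuck-at-0}.
Only M4 stuck-at-0 is consistent with every test.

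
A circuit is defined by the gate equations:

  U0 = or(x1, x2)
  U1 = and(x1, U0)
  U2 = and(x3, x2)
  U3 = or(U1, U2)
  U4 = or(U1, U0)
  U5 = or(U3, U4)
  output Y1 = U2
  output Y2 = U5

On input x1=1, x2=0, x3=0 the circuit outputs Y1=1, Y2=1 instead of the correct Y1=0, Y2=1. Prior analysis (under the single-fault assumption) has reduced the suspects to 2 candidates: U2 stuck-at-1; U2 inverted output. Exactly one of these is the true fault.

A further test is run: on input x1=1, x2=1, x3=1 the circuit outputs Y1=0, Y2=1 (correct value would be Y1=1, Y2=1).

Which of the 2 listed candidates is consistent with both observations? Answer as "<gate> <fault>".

Evaluate each candidate on input x1=1, x2=1, x3=1:
  U2 stuck-at-1: U0=1, U1=1, U2=1 [stuck-at-1], U3=1, U4=1, U5=1 → Y1=1, Y2=1 — eliminated
  U2 inverted output: U0=1, U1=1, U2=0 [inverted output], U3=1, U4=1, U5=1 → Y1=0, Y2=1 — matches
Only U2 inverted output reproduces the observed Y1=0, Y2=1.

U2 inverted output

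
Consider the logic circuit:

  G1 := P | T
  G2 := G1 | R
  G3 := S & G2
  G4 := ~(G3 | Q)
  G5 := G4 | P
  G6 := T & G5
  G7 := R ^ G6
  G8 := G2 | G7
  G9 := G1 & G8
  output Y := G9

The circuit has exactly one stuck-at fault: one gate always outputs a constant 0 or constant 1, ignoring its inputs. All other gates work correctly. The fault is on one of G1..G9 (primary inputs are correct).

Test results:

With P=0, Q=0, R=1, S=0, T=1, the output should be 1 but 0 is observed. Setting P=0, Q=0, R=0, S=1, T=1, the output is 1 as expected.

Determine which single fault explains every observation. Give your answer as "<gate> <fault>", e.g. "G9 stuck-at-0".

Fault-free values for test 1 (P=0, Q=0, R=1, S=0, T=1): G1=1, G2=1, G3=0, G4=1, G5=1, G6=1, G7=0, G8=1, G9=1, giving Y=1. Observed 0.
Test 1: faults giving observed 0 are {G1 stuck-at-0, G2 stuck-at-0, G8 stuck-at-0, G9 stuck-at-0}.
Test 2 (P=0, Q=0, R=0, S=1, T=1): fault-free G1=1, G2=1, G3=1, G4=0, G5=0, G6=0, G7=0, G8=1, G9=1 → 1; observed 1. Eliminates G1 stuck-at-0, G8 stuck-at-0, G9 stuck-at-0.
Only G2 stuck-at-0 is consistent with every test.

G2 stuck-at-0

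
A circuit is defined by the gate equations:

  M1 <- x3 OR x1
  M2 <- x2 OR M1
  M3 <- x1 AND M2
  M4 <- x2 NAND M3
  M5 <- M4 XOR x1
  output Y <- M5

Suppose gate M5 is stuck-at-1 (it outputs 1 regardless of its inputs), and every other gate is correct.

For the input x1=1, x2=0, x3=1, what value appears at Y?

Propagate with M5 forced: M1=1, M2=1, M3=1, M4=1, M5=1 [stuck-at-1].
So Y = 1. (Without the fault it would be 0.)

1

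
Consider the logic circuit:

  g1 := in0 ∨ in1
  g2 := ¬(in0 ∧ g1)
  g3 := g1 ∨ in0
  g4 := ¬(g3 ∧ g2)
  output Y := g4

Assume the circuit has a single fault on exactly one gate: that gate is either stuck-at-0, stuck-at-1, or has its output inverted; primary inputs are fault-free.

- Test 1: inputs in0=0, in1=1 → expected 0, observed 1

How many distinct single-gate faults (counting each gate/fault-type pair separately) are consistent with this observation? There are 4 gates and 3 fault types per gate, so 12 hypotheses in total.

8

Fault-free: g1=1, g2=1, g3=1, g4=0 → 0. Observed 1.
  g1 stuck-at-0: output 1 ✓
  g1 stuck-at-1: output 0 ✗
  g1 inverted output: output 1 ✓
  g2 stuck-at-0: output 1 ✓
  g2 stuck-at-1: output 0 ✗
  g2 inverted output: output 1 ✓
  g3 stuck-at-0: output 1 ✓
  g3 stuck-at-1: output 0 ✗
  g3 inverted output: output 1 ✓
  g4 stuck-at-0: output 0 ✗
  g4 stuck-at-1: output 1 ✓
  g4 inverted output: output 1 ✓
Consistent faults: {g1 stuck-at-0, g1 inverted output, g2 stuck-at-0, g2 inverted output, g3 stuck-at-0, g3 inverted output, g4 stuck-at-1, g4 inverted output} — 8 in all.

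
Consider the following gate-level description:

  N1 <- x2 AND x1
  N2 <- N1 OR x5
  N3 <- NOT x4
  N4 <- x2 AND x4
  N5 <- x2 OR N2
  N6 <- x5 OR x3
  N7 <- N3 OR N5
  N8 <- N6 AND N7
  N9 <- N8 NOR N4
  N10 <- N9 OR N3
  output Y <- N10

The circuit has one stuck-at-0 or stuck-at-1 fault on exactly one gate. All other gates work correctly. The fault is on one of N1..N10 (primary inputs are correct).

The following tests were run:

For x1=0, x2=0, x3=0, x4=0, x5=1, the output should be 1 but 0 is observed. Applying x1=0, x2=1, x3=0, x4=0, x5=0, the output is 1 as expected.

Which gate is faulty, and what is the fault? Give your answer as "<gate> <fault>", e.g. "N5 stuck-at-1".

Fault-free values for test 1 (x1=0, x2=0, x3=0, x4=0, x5=1): N1=0, N2=1, N3=1, N4=0, N5=1, N6=1, N7=1, N8=1, N9=0, N10=1, giving Y=1. Observed 0.
Test 1: faults giving observed 0 are {N3 stuck-at-0, N10 stuck-at-0}.
Test 2 (x1=0, x2=1, x3=0, x4=0, x5=0): fault-free N1=0, N2=0, N3=1, N4=0, N5=1, N6=0, N7=1, N8=0, N9=1, N10=1 → 1; observed 1. Eliminates N10 stuck-at-0.
Only N3 stuck-at-0 is consistent with every test.

N3 stuck-at-0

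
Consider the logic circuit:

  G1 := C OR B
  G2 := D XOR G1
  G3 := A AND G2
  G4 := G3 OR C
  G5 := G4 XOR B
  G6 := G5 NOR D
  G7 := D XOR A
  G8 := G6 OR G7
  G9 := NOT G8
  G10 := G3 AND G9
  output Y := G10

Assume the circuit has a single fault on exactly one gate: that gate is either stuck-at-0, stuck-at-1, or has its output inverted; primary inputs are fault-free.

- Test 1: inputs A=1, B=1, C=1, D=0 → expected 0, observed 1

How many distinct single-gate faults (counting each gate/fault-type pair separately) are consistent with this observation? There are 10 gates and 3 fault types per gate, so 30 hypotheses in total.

Fault-free: G1=1, G2=1, G3=1, G4=1, G5=0, G6=1, G7=1, G8=1, G9=0, G10=0 → 0. Observed 1.
  G1: none of the 3 fault types match ✗
  G2: none of the 3 fault types match ✗
  G3: none of the 3 fault types match ✗
  G4: none of the 3 fault types match ✗
  G5: none of the 3 fault types match ✗
  G6: none of the 3 fault types match ✗
  G7: none of the 3 fault types match ✗
  G8: stuck-at-0, inverted output ✓; others ✗
  G9: stuck-at-1, inverted output ✓; others ✗
  G10: stuck-at-1, inverted output ✓; others ✗
Consistent faults: {G8 stuck-at-0, G8 inverted output, G9 stuck-at-1, G9 inverted output, G10 stuck-at-1, G10 inverted output} — 6 in all.

6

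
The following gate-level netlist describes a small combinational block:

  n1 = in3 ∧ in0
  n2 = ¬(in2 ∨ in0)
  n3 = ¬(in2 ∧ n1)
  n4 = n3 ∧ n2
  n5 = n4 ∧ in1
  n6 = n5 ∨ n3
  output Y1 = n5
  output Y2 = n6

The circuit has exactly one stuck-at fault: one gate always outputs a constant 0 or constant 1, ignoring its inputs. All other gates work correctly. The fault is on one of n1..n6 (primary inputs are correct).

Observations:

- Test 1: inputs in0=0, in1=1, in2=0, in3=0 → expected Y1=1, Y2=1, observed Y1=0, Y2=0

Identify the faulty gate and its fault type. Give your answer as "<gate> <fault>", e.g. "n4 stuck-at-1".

Fault-free values for test 1 (in0=0, in1=1, in2=0, in3=0): n1=0, n2=1, n3=1, n4=1, n5=1, n6=1, giving Y1=1, Y2=1. Observed Y1=0, Y2=0.
Test 1: faults giving observed Y1=0, Y2=0 are {n3 stuck-at-0}.
Only n3 stuck-at-0 is consistent with every test.

n3 stuck-at-0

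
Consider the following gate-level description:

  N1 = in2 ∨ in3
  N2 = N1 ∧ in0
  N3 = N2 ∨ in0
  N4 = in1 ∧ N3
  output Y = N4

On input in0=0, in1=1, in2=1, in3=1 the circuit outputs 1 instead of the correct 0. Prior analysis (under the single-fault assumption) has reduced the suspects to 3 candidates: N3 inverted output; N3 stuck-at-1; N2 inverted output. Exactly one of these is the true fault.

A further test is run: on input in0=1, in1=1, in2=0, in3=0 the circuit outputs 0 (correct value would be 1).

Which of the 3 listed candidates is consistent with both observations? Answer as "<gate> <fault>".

Evaluate each candidate on input in0=1, in1=1, in2=0, in3=0:
  N3 inverted output: N1=0, N2=0, N3=0 [inverted output], N4=0 → 0 — matches
  N3 stuck-at-1: N1=0, N2=0, N3=1 [stuck-at-1], N4=1 → 1 — eliminated
  N2 inverted output: N1=0, N2=1 [inverted output], N3=1, N4=1 → 1 — eliminated
Only N3 inverted output reproduces the observed 0.

N3 inverted output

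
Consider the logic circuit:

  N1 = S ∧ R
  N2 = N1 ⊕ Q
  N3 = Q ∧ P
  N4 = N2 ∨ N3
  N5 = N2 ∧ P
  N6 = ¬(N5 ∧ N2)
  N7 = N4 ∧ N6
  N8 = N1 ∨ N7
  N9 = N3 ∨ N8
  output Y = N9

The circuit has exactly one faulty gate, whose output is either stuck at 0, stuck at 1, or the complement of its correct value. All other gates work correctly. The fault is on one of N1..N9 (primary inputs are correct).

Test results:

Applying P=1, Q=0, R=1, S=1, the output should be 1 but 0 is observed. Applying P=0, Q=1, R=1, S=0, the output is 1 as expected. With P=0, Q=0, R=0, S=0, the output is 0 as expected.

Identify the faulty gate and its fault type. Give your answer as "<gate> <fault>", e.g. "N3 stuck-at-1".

Fault-free values for test 1 (P=1, Q=0, R=1, S=1): N1=1, N2=1, N3=0, N4=1, N5=1, N6=0, N7=0, N8=1, N9=1, giving Y=1. Observed 0.
Test 1: faults giving observed 0 are {N1 stuck-at-0, N1 inverted output, N8 stuck-at-0, N8 inverted output, N9 stuck-at-0, N9 inverted output}.
Test 2 (P=0, Q=1, R=1, S=0): fault-free N1=0, N2=1, N3=0, N4=1, N5=0, N6=1, N7=1, N8=1, N9=1 → 1; observed 1. Eliminates N8 stuck-at-0, N8 inverted output, N9 stuck-at-0, N9 inverted output.
Test 3 (P=0, Q=0, R=0, S=0): fault-free N1=0, N2=0, N3=0, N4=0, N5=0, N6=1, N7=0, N8=0, N9=0 → 0; observed 0. Eliminates N1 inverted output.
Only N1 stuck-at-0 is consistent with every test.

N1 stuck-at-0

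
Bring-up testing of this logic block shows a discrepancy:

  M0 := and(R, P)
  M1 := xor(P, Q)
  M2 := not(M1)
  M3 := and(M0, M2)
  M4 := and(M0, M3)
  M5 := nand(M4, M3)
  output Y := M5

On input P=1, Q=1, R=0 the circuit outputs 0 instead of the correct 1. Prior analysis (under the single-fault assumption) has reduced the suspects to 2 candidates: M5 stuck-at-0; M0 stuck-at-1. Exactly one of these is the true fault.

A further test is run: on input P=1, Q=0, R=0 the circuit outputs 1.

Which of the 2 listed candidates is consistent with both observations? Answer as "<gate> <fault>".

M0 stuck-at-1

Evaluate each candidate on input P=1, Q=0, R=0:
  M5 stuck-at-0: M0=0, M1=1, M2=0, M3=0, M4=0, M5=0 [stuck-at-0] → 0 — eliminated
  M0 stuck-at-1: M0=1 [stuck-at-1], M1=1, M2=0, M3=0, M4=0, M5=1 → 1 — matches
Only M0 stuck-at-1 reproduces the observed 1.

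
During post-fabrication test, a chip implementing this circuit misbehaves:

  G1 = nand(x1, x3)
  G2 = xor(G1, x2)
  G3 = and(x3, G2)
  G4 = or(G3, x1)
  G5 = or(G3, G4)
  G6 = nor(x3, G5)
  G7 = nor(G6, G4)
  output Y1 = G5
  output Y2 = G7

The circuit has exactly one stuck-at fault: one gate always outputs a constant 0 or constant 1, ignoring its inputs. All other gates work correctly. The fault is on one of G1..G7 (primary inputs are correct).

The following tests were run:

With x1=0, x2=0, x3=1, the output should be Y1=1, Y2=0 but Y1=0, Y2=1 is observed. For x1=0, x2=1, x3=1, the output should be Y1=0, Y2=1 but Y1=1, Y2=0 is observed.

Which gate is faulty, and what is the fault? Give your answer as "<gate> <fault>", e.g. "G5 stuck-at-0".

G1 stuck-at-0

Fault-free values for test 1 (x1=0, x2=0, x3=1): G1=1, G2=1, G3=1, G4=1, G5=1, G6=0, G7=0, giving Y1=1, Y2=0. Observed Y1=0, Y2=1.
Test 1: faults giving observed Y1=0, Y2=1 are {G1 stuck-at-0, G2 stuck-at-0, G3 stuck-at-0}.
Test 2 (x1=0, x2=1, x3=1): fault-free G1=1, G2=0, G3=0, G4=0, G5=0, G6=0, G7=1 → Y1=0, Y2=1; observed Y1=1, Y2=0. Eliminates G2 stuck-at-0, G3 stuck-at-0.
Only G1 stuck-at-0 is consistent with every test.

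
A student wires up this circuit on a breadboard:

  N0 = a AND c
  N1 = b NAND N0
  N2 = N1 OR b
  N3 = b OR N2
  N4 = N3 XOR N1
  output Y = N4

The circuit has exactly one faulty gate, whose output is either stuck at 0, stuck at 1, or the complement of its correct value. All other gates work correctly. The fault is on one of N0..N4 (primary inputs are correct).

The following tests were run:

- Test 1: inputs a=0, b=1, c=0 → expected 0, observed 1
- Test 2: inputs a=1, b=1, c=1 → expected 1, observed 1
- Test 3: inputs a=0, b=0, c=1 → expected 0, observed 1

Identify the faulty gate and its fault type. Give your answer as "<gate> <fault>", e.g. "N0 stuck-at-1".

N4 stuck-at-1

Fault-free values for test 1 (a=0, b=1, c=0): N0=0, N1=1, N2=1, N3=1, N4=0, giving Y=0. Observed 1.
Test 1: faults giving observed 1 are {N0 stuck-at-1, N0 inverted output, N1 stuck-at-0, N1 inverted output, N3 stuck-at-0, N3 inverted output, N4 stuck-at-1, N4 inverted output}.
Test 2 (a=1, b=1, c=1): fault-free N0=1, N1=0, N2=1, N3=1, N4=1 → 1; observed 1. Eliminates N0 inverted output, N1 inverted output, N3 stuck-at-0, N3 inverted output, N4 inverted output.
Test 3 (a=0, b=0, c=1): fault-free N0=0, N1=1, N2=1, N3=1, N4=0 → 0; observed 1. Eliminates N0 stuck-at-1, N1 stuck-at-0.
Only N4 stuck-at-1 is consistent with every test.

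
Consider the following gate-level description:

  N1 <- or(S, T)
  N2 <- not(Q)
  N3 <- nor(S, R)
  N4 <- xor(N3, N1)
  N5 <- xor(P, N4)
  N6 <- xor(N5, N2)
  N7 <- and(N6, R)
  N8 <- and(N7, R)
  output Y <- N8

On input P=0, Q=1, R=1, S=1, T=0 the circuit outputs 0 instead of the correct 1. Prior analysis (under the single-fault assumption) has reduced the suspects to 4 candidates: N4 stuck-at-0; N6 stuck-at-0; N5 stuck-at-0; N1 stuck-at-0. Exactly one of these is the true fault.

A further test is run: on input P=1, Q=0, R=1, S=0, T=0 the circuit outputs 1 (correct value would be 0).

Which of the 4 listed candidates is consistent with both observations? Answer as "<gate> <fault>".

Evaluate each candidate on input P=1, Q=0, R=1, S=0, T=0:
  N4 stuck-at-0: N1=0, N2=1, N3=0, N4=0 [stuck-at-0], N5=1, N6=0, N7=0, N8=0 → 0 — eliminated
  N6 stuck-at-0: N1=0, N2=1, N3=0, N4=0, N5=1, N6=0 [stuck-at-0], N7=0, N8=0 → 0 — eliminated
  N5 stuck-at-0: N1=0, N2=1, N3=0, N4=0, N5=0 [stuck-at-0], N6=1, N7=1, N8=1 → 1 — matches
  N1 stuck-at-0: N1=0 [stuck-at-0], N2=1, N3=0, N4=0, N5=1, N6=0, N7=0, N8=0 → 0 — eliminated
Only N5 stuck-at-0 reproduces the observed 1.

N5 stuck-at-0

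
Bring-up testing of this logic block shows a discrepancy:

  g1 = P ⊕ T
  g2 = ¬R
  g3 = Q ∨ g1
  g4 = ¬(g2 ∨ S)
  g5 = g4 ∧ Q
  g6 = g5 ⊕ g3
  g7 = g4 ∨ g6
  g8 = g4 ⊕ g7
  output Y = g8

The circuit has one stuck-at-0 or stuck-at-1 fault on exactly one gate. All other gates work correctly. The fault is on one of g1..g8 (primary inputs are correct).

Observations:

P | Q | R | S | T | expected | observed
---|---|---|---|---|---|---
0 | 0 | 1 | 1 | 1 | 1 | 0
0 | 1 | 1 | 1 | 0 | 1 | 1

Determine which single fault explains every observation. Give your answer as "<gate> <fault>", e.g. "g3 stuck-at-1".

g1 stuck-at-0

Fault-free values for test 1 (P=0, Q=0, R=1, S=1, T=1): g1=1, g2=0, g3=1, g4=0, g5=0, g6=1, g7=1, g8=1, giving Y=1. Observed 0.
Test 1: faults giving observed 0 are {g1 stuck-at-0, g3 stuck-at-0, g4 stuck-at-1, g5 stuck-at-1, g6 stuck-at-0, g7 stuck-at-0, g8 stuck-at-0}.
Test 2 (P=0, Q=1, R=1, S=1, T=0): fault-free g1=0, g2=0, g3=1, g4=0, g5=0, g6=1, g7=1, g8=1 → 1; observed 1. Eliminates g3 stuck-at-0, g4 stuck-at-1, g5 stuck-at-1, g6 stuck-at-0, g7 stuck-at-0, g8 stuck-at-0.
Only g1 stuck-at-0 is consistent with every test.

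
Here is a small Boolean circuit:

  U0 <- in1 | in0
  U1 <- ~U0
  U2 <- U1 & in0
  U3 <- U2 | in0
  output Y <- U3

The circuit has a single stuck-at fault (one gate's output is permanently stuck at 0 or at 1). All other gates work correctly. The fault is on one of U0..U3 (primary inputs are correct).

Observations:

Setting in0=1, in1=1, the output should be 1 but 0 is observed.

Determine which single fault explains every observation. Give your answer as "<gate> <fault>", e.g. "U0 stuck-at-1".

Fault-free values for test 1 (in0=1, in1=1): U0=1, U1=0, U2=0, U3=1, giving Y=1. Observed 0.
Test 1: faults giving observed 0 are {U3 stuck-at-0}.
Only U3 stuck-at-0 is consistent with every test.

U3 stuck-at-0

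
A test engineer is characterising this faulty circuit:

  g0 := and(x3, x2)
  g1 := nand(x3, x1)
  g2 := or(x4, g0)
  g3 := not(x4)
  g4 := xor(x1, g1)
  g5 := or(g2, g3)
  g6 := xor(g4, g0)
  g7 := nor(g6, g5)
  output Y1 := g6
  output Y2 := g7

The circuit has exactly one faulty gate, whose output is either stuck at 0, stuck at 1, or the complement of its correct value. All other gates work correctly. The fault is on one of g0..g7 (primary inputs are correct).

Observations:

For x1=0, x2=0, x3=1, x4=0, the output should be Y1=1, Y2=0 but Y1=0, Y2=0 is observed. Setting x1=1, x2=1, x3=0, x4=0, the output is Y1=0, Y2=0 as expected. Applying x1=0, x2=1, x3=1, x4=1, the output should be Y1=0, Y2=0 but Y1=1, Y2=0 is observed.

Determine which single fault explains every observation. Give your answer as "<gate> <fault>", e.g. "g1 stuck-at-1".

Fault-free values for test 1 (x1=0, x2=0, x3=1, x4=0): g0=0, g1=1, g2=0, g3=1, g4=1, g5=1, g6=1, g7=0, giving Y1=1, Y2=0. Observed Y1=0, Y2=0.
Test 1: faults giving observed Y1=0, Y2=0 are {g0 stuck-at-1, g0 inverted output, g1 stuck-at-0, g1 inverted output, g4 stuck-at-0, g4 inverted output, g6 stuck-at-0, g6 inverted output}.
Test 2 (x1=1, x2=1, x3=0, x4=0): fault-free g0=0, g1=1, g2=0, g3=1, g4=0, g5=1, g6=0, g7=0 → Y1=0, Y2=0; observed Y1=0, Y2=0. Eliminates g0 stuck-at-1, g0 inverted output, g1 stuck-at-0, g1 inverted output, g4 inverted output, g6 inverted output.
Test 3 (x1=0, x2=1, x3=1, x4=1): fault-free g0=1, g1=1, g2=1, g3=0, g4=1, g5=1, g6=0, g7=0 → Y1=0, Y2=0; observed Y1=1, Y2=0. Eliminates g6 stuck-at-0.
Only g4 stuck-at-0 is consistent with every test.

g4 stuck-at-0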